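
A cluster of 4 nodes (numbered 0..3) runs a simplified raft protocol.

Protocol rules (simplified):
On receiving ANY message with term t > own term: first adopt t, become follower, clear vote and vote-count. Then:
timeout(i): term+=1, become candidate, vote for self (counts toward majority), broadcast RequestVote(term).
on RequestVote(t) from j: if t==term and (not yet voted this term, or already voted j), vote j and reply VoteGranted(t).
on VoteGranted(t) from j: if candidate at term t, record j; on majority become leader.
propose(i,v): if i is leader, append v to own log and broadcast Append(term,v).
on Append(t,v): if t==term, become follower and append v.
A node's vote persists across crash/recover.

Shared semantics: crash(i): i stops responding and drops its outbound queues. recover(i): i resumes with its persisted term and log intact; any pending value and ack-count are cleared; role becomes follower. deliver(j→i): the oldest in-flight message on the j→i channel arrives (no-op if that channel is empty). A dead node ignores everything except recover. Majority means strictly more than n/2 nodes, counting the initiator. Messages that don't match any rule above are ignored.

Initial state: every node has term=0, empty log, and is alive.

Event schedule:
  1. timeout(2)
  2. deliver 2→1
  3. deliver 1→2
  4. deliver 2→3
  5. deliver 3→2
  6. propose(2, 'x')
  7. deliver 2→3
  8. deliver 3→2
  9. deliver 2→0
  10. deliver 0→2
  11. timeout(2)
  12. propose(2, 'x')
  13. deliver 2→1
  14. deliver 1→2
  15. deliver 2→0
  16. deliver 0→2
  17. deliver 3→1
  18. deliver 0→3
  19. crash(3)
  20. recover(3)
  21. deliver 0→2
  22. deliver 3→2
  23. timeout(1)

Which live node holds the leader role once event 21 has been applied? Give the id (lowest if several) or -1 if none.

-1

[1] timeout(2) → N2(cand t1 [-])
[2] deliver 2→1 → N1(foll t1 [-])
[3] deliver 1→2 → ∅
[4] deliver 2→3 → N3(foll t1 [-])
[5] deliver 3→2 → N2(lead t1 [-])
[6] propose(2,'x') → N2(lead t1 [x])
[7] deliver 2→3 → N3(foll t1 [x])
[8] deliver 3→2 → ∅
[9] deliver 2→0 → N0(foll t1 [-])
[10] deliver 0→2 → ∅
[11] timeout(2) → N2(cand t2 [x])
[12] propose(2,'x') → ∅
[13] deliver 2→1 → N1(foll t1 [x])
[14] deliver 1→2 → ∅
[15] deliver 2→0 → N0(foll t1 [x])
[16] deliver 0→2 → ∅
[17] deliver 3→1 → ∅
[18] deliver 0→3 → ∅
[19] crash(3) → N3(✗foll t1 [x])
[20] recover(3) → N3(foll t1 [x])
[21] deliver 0→2 → ∅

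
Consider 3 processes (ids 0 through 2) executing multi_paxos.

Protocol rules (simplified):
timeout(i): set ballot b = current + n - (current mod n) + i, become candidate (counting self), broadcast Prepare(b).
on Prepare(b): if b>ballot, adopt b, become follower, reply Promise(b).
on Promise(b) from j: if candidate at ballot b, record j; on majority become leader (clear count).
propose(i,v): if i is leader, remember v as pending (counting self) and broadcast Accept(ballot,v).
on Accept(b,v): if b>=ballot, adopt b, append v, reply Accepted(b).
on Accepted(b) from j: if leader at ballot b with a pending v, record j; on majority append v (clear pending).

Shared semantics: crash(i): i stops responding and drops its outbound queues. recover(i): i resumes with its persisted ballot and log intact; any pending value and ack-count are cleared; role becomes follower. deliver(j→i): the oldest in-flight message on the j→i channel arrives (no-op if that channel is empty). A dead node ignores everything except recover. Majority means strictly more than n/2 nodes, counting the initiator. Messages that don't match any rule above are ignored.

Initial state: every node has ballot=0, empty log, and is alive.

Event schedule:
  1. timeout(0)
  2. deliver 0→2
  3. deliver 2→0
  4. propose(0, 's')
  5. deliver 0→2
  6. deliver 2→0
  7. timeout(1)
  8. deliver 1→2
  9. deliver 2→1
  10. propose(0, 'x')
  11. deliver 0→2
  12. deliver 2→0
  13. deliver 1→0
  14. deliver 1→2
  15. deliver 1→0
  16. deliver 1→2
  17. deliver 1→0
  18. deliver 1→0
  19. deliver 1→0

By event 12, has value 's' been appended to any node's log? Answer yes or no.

yes

after 1 — timeout(0): n0:cand/b3/[-]
after 2 — deliver 0→2: n2:foll/b3/[-]
after 3 — deliver 2→0: n0:lead/b3/[-]
after 4 — propose(0,'s'): ·
after 5 — deliver 0→2: n2:foll/b3/[s]
after 6 — deliver 2→0: n0:lead/b3/[s]
after 7 — timeout(1): n1:cand/b4/[-]
after 8 — deliver 1→2: n2:foll/b4/[s]
after 9 — deliver 2→1: n1:lead/b4/[-]
after 10 — propose(0,'x'): ·
after 11 — deliver 0→2: ·
after 12 — deliver 2→0: ·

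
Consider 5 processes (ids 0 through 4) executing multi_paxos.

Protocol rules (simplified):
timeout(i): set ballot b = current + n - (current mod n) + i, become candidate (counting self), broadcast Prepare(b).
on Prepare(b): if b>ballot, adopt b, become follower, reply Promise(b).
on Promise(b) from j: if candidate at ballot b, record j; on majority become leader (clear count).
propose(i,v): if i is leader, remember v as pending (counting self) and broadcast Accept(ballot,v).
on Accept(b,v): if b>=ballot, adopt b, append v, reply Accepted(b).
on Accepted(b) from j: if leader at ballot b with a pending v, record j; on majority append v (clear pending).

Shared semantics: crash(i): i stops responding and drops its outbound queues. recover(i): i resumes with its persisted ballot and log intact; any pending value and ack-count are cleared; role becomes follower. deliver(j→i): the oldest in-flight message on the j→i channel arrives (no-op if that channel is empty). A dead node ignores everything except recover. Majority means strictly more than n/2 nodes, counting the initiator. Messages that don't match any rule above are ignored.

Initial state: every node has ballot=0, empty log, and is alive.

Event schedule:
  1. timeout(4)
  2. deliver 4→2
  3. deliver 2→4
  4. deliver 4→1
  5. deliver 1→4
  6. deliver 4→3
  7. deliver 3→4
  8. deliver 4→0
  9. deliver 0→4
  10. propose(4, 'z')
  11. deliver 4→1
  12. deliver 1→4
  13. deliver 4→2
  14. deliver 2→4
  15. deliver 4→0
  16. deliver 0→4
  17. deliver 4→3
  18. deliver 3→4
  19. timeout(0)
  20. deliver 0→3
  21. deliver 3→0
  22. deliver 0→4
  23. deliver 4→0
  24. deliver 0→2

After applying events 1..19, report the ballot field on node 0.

10

after 1 — timeout(4): n4:cand/b9/[-]
after 2 — deliver 4→2: n2:foll/b9/[-]
after 3 — deliver 2→4: ·
after 4 — deliver 4→1: n1:foll/b9/[-]
after 5 — deliver 1→4: n4:lead/b9/[-]
after 6 — deliver 4→3: n3:foll/b9/[-]
after 7 — deliver 3→4: ·
after 8 — deliver 4→0: n0:foll/b9/[-]
after 9 — deliver 0→4: ·
after 10 — propose(4,'z'): ·
after 11 — deliver 4→1: n1:foll/b9/[z]
after 12 — deliver 1→4: ·
after 13 — deliver 4→2: n2:foll/b9/[z]
after 14 — deliver 2→4: n4:lead/b9/[z]
after 15 — deliver 4→0: n0:foll/b9/[z]
after 16 — deliver 0→4: ·
after 17 — deliver 4→3: n3:foll/b9/[z]
after 18 — deliver 3→4: ·
after 19 — timeout(0): n0:cand/b10/[z]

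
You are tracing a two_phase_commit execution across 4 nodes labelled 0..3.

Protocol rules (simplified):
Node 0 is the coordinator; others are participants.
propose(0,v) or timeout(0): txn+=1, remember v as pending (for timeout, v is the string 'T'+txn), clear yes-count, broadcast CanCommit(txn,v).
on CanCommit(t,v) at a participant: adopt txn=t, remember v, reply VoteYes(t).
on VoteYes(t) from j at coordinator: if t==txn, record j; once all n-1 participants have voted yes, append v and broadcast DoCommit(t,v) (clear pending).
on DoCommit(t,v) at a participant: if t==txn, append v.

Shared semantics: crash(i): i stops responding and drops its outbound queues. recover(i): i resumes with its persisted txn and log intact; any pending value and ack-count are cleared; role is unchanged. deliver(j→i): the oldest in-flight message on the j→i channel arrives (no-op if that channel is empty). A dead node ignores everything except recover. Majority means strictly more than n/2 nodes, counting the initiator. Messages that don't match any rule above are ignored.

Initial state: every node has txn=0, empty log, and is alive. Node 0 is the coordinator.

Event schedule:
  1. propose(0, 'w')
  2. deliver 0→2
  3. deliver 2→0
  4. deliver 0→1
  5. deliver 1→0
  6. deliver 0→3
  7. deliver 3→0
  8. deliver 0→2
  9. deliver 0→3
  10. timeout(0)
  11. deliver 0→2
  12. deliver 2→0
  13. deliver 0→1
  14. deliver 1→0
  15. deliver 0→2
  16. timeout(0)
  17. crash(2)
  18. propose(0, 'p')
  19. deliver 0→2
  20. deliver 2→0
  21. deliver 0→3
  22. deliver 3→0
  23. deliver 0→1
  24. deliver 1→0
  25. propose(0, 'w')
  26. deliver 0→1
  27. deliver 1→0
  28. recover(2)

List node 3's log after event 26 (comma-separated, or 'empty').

w

e1 propose(0,'w'): 0[coor,t=1,-]
e2 deliver 0→2: 2[part,t=1,-]
e3 deliver 2→0: ·
e4 deliver 0→1: 1[part,t=1,-]
e5 deliver 1→0: ·
e6 deliver 0→3: 3[part,t=1,-]
e7 deliver 3→0: 0[coor,t=1,w]
e8 deliver 0→2: 2[part,t=1,w]
e9 deliver 0→3: 3[part,t=1,w]
e10 timeout(0): 0[coor,t=2,w]
e11 deliver 0→2: 2[part,t=2,w]
e12 deliver 2→0: ·
e13 deliver 0→1: 1[part,t=1,w]
e14 deliver 1→0: ·
e15 deliver 0→2: ·
e16 timeout(0): 0[coor,t=3,w]
e17 crash(2): 2[✗part,t=2,w]
e18 propose(0,'p'): 0[coor,t=4,w]
e19 deliver 0→2: ·
e20 deliver 2→0: ·
e21 deliver 0→3: 3[part,t=2,w]
e22 deliver 3→0: ·
e23 deliver 0→1: 1[part,t=2,w]
e24 deliver 1→0: ·
e25 propose(0,'w'): 0[coor,t=5,w]
e26 deliver 0→1: 1[part,t=3,w]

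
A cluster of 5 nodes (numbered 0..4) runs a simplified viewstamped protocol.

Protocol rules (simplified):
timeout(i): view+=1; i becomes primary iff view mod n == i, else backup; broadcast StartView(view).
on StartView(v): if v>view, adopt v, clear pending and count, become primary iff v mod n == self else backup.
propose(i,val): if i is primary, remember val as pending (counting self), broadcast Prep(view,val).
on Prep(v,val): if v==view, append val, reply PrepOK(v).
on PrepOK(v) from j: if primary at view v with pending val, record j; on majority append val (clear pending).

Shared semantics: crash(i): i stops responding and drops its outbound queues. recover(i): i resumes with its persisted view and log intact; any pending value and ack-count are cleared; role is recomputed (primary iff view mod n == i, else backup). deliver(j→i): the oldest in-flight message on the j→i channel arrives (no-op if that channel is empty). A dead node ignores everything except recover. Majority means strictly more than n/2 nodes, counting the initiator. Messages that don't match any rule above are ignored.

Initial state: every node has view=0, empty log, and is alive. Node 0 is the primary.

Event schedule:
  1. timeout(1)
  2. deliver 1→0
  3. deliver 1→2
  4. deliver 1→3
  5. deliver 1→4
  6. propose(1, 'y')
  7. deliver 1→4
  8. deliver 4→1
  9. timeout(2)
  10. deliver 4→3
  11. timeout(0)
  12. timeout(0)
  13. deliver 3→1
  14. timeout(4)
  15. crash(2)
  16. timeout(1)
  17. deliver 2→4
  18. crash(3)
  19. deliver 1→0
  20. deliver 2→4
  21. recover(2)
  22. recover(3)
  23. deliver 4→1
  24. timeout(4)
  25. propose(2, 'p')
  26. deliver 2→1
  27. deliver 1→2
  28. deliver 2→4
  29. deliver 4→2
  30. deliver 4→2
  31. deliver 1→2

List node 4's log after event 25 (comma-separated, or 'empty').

1. timeout(1):  <1:prim v1 ->
2. deliver 1→0:  <0:back v1 ->
3. deliver 1→2:  <2:back v1 ->
4. deliver 1→3:  <3:back v1 ->
5. deliver 1→4:  <4:back v1 ->
6. propose(1,'y'):  nop
7. deliver 1→4:  <4:back v1 y>
8. deliver 4→1:  nop
9. timeout(2):  <2:prim v2 ->
10. deliver 4→3:  nop
11. timeout(0):  <0:back v2 ->
12. timeout(0):  <0:back v3 ->
13. deliver 3→1:  nop
14. timeout(4):  <4:back v2 y>
15. crash(2):  <2:✗prim v2 ->
16. timeout(1):  <1:back v2 ->
17. deliver 2→4:  nop
18. crash(3):  <3:✗back v1 ->
19. deliver 1→0:  nop
20. deliver 2→4:  nop
21. recover(2):  <2:prim v2 ->
22. recover(3):  <3:back v1 ->
23. deliver 4→1:  nop
24. timeout(4):  <4:back v3 y>
25. propose(2,'p'):  nop

y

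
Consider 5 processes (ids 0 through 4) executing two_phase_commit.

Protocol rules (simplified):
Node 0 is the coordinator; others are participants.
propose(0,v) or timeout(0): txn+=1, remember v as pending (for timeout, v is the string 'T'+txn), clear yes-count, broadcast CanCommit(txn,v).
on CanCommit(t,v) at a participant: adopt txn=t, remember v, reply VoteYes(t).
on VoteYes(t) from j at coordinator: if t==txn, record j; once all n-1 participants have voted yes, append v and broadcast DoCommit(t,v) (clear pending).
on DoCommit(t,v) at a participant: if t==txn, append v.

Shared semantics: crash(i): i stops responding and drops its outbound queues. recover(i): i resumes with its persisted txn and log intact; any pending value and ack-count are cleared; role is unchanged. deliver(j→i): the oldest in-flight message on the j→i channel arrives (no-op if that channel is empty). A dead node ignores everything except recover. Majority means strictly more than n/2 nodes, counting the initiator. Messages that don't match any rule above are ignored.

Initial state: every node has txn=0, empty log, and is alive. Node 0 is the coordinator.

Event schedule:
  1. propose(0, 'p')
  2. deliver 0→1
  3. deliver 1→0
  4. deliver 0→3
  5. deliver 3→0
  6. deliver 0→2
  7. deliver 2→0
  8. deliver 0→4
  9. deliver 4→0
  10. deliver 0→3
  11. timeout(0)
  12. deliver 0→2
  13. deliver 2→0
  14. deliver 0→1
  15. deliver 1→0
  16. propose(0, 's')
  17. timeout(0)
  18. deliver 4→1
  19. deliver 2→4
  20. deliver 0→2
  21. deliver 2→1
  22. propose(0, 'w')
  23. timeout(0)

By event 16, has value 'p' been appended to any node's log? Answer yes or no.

yes

after 1 — propose(0,'p'): n0:coor/t1/[-]
after 2 — deliver 0→1: n1:part/t1/[-]
after 3 — deliver 1→0: ·
after 4 — deliver 0→3: n3:part/t1/[-]
after 5 — deliver 3→0: ·
after 6 — deliver 0→2: n2:part/t1/[-]
after 7 — deliver 2→0: ·
after 8 — deliver 0→4: n4:part/t1/[-]
after 9 — deliver 4→0: n0:coor/t1/[p]
after 10 — deliver 0→3: n3:part/t1/[p]
after 11 — timeout(0): n0:coor/t2/[p]
after 12 — deliver 0→2: n2:part/t1/[p]
after 13 — deliver 2→0: ·
after 14 — deliver 0→1: n1:part/t1/[p]
after 15 — deliver 1→0: ·
after 16 — propose(0,'s'): n0:coor/t3/[p]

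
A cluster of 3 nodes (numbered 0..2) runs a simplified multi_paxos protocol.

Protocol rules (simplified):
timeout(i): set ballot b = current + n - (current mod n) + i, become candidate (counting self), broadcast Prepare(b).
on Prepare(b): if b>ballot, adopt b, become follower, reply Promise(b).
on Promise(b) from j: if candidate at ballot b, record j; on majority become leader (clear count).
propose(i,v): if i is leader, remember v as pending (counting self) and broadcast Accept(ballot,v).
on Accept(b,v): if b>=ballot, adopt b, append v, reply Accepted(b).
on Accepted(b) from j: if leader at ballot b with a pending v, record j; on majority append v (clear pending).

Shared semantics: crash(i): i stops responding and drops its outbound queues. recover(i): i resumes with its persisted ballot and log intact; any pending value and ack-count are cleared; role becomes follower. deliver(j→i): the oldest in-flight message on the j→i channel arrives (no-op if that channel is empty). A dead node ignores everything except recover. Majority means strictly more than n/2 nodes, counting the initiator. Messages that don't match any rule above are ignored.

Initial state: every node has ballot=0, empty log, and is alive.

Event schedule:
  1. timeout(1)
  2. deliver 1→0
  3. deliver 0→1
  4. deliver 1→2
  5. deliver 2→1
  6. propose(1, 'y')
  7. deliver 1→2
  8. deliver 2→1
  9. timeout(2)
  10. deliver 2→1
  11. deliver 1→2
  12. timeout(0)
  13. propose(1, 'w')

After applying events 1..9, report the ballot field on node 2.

8

1. timeout(1):  <1:cand b4 ->
2. deliver 1→0:  <0:foll b4 ->
3. deliver 0→1:  <1:lead b4 ->
4. deliver 1→2:  <2:foll b4 ->
5. deliver 2→1:  nop
6. propose(1,'y'):  nop
7. deliver 1→2:  <2:foll b4 y>
8. deliver 2→1:  <1:lead b4 y>
9. timeout(2):  <2:cand b8 y>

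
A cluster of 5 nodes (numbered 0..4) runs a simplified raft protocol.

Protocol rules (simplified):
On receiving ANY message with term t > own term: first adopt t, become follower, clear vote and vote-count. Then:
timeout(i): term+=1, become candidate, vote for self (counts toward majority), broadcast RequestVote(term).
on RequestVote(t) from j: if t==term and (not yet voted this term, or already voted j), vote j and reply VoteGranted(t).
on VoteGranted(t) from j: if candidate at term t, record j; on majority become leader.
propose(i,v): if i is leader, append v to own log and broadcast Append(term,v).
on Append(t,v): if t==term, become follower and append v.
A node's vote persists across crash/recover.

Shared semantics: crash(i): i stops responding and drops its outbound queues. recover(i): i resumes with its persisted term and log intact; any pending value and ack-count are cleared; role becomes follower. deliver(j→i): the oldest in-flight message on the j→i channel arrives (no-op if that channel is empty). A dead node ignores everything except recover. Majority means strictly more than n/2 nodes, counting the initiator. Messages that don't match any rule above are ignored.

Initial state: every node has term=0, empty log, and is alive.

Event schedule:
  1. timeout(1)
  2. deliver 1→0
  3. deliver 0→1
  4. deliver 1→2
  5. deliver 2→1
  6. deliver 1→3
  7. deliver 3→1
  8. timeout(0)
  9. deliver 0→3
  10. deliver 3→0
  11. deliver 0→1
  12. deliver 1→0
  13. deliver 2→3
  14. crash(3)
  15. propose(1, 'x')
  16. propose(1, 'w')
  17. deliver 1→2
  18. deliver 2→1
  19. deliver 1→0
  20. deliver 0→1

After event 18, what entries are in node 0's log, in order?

empty

step 1 timeout(1): 1={cand,t=1,log=-}
step 2 deliver 1→0: 0={foll,t=1,log=-}
step 3 deliver 0→1: —
step 4 deliver 1→2: 2={foll,t=1,log=-}
step 5 deliver 2→1: 1={lead,t=1,log=-}
step 6 deliver 1→3: 3={foll,t=1,log=-}
step 7 deliver 3→1: —
step 8 timeout(0): 0={cand,t=2,log=-}
step 9 deliver 0→3: 3={foll,t=2,log=-}
step 10 deliver 3→0: —
step 11 deliver 0→1: 1={foll,t=2,log=-}
step 12 deliver 1→0: 0={lead,t=2,log=-}
step 13 deliver 2→3: —
step 14 crash(3): 3={✗foll,t=2,log=-}
step 15 propose(1,'x'): —
step 16 propose(1,'w'): —
step 17 deliver 1→2: —
step 18 deliver 2→1: —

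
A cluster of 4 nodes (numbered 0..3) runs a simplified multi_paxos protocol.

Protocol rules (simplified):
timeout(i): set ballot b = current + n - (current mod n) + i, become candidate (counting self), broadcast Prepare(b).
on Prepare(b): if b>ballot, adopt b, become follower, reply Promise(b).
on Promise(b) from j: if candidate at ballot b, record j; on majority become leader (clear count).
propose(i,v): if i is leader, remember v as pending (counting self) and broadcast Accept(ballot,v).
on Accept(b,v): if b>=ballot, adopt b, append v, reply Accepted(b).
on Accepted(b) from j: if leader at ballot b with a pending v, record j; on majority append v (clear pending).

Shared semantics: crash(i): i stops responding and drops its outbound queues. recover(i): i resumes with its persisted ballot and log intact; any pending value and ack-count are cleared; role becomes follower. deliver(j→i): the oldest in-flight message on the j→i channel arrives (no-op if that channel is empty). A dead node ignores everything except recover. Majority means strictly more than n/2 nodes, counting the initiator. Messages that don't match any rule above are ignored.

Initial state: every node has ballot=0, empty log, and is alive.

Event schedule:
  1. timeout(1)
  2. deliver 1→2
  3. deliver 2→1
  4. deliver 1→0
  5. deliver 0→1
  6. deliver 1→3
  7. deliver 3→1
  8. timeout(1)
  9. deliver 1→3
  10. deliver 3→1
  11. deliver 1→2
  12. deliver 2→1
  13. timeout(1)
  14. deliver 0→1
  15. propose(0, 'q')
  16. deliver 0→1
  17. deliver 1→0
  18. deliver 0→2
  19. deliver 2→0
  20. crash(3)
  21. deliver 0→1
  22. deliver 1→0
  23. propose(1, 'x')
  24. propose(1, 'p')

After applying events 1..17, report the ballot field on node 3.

9

after 1 — timeout(1): n1:cand/b5/[-]
after 2 — deliver 1→2: n2:foll/b5/[-]
after 3 — deliver 2→1: ·
after 4 — deliver 1→0: n0:foll/b5/[-]
after 5 — deliver 0→1: n1:lead/b5/[-]
after 6 — deliver 1→3: n3:foll/b5/[-]
after 7 — deliver 3→1: ·
after 8 — timeout(1): n1:cand/b9/[-]
after 9 — deliver 1→3: n3:foll/b9/[-]
after 10 — deliver 3→1: ·
after 11 — deliver 1→2: n2:foll/b9/[-]
after 12 — deliver 2→1: n1:lead/b9/[-]
after 13 — timeout(1): n1:cand/b13/[-]
after 14 — deliver 0→1: ·
after 15 — propose(0,'q'): ·
after 16 — deliver 0→1: ·
after 17 — deliver 1→0: n0:foll/b9/[-]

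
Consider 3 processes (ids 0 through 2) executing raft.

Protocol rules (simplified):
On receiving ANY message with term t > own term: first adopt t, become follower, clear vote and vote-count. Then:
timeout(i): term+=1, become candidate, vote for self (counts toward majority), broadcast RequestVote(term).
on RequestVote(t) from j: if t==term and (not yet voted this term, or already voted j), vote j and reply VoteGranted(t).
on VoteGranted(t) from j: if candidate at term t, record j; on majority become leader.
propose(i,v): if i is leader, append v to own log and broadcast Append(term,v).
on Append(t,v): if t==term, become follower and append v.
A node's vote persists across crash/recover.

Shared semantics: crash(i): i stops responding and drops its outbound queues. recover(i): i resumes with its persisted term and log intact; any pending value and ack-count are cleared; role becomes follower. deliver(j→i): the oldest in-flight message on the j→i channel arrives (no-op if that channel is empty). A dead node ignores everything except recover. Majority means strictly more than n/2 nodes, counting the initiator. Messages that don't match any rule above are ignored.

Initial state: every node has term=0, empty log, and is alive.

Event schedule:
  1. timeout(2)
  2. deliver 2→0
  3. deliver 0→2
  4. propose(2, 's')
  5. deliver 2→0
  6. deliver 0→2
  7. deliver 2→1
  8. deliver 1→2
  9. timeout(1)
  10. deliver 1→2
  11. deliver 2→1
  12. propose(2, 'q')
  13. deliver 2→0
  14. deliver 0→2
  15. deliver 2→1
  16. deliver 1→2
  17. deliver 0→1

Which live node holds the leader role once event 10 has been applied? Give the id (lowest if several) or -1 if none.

-1

[1] timeout(2) → N2(cand t1 [-])
[2] deliver 2→0 → N0(foll t1 [-])
[3] deliver 0→2 → N2(lead t1 [-])
[4] propose(2,'s') → N2(lead t1 [s])
[5] deliver 2→0 → N0(foll t1 [s])
[6] deliver 0→2 → ∅
[7] deliver 2→1 → N1(foll t1 [-])
[8] deliver 1→2 → ∅
[9] timeout(1) → N1(cand t2 [-])
[10] deliver 1→2 → N2(foll t2 [s])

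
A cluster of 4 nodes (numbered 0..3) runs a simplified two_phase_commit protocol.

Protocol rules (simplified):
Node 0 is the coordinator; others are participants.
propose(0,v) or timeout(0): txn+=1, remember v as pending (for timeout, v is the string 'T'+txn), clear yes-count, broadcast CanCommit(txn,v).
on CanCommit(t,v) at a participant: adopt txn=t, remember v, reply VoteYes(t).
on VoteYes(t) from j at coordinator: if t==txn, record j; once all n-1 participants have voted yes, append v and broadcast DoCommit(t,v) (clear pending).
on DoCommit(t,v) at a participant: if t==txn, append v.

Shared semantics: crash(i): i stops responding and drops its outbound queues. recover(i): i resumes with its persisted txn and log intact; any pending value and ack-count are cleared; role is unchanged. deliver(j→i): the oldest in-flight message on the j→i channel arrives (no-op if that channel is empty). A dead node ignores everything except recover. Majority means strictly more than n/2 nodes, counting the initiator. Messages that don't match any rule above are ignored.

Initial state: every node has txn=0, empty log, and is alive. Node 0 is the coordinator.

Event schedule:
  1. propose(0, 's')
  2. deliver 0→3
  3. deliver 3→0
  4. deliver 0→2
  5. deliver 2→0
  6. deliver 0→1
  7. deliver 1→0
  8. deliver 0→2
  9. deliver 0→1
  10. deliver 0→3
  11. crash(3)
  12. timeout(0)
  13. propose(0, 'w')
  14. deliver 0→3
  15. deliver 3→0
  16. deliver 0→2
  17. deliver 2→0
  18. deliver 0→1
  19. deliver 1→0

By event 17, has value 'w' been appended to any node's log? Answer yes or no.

no

[1] propose(0,'s') → N0(coor t1 [-])
[2] deliver 0→3 → N3(part t1 [-])
[3] deliver 3→0 → ∅
[4] deliver 0→2 → N2(part t1 [-])
[5] deliver 2→0 → ∅
[6] deliver 0→1 → N1(part t1 [-])
[7] deliver 1→0 → N0(coor t1 [s])
[8] deliver 0→2 → N2(part t1 [s])
[9] deliver 0→1 → N1(part t1 [s])
[10] deliver 0→3 → N3(part t1 [s])
[11] crash(3) → N3(✗part t1 [s])
[12] timeout(0) → N0(coor t2 [s])
[13] propose(0,'w') → N0(coor t3 [s])
[14] deliver 0→3 → ∅
[15] deliver 3→0 → ∅
[16] deliver 0→2 → N2(part t2 [s])
[17] deliver 2→0 → ∅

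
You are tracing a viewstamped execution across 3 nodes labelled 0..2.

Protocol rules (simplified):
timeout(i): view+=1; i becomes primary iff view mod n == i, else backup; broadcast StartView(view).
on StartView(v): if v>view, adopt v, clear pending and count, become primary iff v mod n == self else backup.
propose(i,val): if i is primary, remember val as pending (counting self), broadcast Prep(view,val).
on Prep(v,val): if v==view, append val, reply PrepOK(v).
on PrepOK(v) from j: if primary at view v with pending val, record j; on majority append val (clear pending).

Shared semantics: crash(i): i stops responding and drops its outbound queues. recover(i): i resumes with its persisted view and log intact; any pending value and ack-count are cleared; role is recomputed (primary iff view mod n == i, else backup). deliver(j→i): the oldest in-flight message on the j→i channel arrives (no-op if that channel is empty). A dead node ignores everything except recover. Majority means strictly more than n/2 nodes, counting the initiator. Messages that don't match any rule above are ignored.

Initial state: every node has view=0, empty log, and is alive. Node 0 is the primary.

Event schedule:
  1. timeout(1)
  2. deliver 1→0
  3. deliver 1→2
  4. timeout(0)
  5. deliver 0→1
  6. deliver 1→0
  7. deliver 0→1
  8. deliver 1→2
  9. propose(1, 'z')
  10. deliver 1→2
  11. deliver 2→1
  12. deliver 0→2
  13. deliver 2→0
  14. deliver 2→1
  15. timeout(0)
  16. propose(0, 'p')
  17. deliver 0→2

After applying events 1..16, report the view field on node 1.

2

[1] timeout(1) → N1(prim v1 [-])
[2] deliver 1→0 → N0(back v1 [-])
[3] deliver 1→2 → N2(back v1 [-])
[4] timeout(0) → N0(back v2 [-])
[5] deliver 0→1 → N1(back v2 [-])
[6] deliver 1→0 → ∅
[7] deliver 0→1 → ∅
[8] deliver 1→2 → ∅
[9] propose(1,'z') → ∅
[10] deliver 1→2 → ∅
[11] deliver 2→1 → ∅
[12] deliver 0→2 → N2(prim v2 [-])
[13] deliver 2→0 → ∅
[14] deliver 2→1 → ∅
[15] timeout(0) → N0(prim v3 [-])
[16] propose(0,'p') → ∅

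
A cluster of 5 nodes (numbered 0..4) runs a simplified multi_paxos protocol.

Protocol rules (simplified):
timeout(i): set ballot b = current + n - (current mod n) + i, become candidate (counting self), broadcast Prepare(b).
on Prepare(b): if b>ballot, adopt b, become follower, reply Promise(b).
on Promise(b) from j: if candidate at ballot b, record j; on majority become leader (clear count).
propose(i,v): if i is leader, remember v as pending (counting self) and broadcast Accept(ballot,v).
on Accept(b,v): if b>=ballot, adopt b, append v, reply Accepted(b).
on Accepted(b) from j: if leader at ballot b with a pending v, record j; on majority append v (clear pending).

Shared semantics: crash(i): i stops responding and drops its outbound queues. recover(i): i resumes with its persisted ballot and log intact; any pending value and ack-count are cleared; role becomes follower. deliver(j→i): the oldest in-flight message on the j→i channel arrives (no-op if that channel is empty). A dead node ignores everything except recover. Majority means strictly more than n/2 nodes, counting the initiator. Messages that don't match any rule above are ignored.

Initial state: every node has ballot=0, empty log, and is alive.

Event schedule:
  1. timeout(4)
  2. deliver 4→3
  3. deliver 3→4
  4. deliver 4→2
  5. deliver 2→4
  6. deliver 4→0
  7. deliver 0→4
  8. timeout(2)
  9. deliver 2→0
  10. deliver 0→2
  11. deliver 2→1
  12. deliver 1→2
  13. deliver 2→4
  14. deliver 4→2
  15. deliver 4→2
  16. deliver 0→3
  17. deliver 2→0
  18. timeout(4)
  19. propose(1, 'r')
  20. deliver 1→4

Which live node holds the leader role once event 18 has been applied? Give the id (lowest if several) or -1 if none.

1. timeout(4):  <4:cand b9 ->
2. deliver 4→3:  <3:foll b9 ->
3. deliver 3→4:  nop
4. deliver 4→2:  <2:foll b9 ->
5. deliver 2→4:  <4:lead b9 ->
6. deliver 4→0:  <0:foll b9 ->
7. deliver 0→4:  nop
8. timeout(2):  <2:cand b12 ->
9. deliver 2→0:  <0:foll b12 ->
10. deliver 0→2:  nop
11. deliver 2→1:  <1:foll b12 ->
12. deliver 1→2:  <2:lead b12 ->
13. deliver 2→4:  <4:foll b12 ->
14. deliver 4→2:  nop
15. deliver 4→2:  nop
16. deliver 0→3:  nop
17. deliver 2→0:  nop
18. timeout(4):  <4:cand b19 ->

2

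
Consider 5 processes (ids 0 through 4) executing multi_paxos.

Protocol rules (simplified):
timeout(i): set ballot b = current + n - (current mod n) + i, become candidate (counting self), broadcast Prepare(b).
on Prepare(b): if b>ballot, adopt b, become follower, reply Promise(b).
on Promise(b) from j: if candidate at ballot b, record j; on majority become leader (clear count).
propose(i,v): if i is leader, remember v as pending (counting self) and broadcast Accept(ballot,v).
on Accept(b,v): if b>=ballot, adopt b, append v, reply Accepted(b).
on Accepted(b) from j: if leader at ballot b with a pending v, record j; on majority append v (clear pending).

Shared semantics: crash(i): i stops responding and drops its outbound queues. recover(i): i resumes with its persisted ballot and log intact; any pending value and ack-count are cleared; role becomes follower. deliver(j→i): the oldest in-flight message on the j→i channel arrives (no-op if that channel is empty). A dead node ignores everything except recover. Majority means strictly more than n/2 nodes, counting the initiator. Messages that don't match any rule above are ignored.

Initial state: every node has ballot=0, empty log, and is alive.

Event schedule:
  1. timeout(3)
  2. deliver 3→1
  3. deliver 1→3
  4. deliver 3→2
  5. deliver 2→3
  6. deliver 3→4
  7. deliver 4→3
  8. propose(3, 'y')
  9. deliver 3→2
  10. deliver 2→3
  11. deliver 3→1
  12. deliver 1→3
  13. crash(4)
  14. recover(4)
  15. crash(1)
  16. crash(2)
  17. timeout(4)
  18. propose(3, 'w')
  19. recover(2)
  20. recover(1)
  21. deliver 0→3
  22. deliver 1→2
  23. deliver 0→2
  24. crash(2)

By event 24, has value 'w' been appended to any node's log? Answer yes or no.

no

e1 timeout(3): 3[cand,b=8,-]
e2 deliver 3→1: 1[foll,b=8,-]
e3 deliver 1→3: ·
e4 deliver 3→2: 2[foll,b=8,-]
e5 deliver 2→3: 3[lead,b=8,-]
e6 deliver 3→4: 4[foll,b=8,-]
e7 deliver 4→3: ·
e8 propose(3,'y'): ·
e9 deliver 3→2: 2[foll,b=8,y]
e10 deliver 2→3: ·
e11 deliver 3→1: 1[foll,b=8,y]
e12 deliver 1→3: 3[lead,b=8,y]
e13 crash(4): 4[✗foll,b=8,-]
e14 recover(4): 4[foll,b=8,-]
e15 crash(1): 1[✗foll,b=8,y]
e16 crash(2): 2[✗foll,b=8,y]
e17 timeout(4): 4[cand,b=14,-]
e18 propose(3,'w'): ·
e19 recover(2): 2[foll,b=8,y]
e20 recover(1): 1[foll,b=8,y]
e21 deliver 0→3: ·
e22 deliver 1→2: ·
e23 deliver 0→2: ·
e24 crash(2): 2[✗foll,b=8,y]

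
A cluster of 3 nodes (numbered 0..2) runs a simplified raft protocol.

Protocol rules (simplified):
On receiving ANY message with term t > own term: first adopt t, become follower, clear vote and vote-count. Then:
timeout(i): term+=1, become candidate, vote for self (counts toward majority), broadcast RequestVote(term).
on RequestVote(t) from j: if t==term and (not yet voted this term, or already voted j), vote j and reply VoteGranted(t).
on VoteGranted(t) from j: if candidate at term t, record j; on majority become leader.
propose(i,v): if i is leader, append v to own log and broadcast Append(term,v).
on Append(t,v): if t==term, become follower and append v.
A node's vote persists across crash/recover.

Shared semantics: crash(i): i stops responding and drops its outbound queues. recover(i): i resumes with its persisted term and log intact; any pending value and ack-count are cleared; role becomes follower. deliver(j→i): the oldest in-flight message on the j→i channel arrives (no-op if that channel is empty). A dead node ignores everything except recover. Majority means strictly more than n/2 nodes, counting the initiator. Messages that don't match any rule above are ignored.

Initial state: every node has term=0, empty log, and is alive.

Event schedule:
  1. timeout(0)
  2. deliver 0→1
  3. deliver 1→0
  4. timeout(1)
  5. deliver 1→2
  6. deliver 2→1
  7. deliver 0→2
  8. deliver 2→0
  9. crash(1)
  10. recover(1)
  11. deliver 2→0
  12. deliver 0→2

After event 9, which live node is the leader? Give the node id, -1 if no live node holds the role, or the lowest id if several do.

0

step 1 timeout(0): 0={cand,t=1,log=-}
step 2 deliver 0→1: 1={foll,t=1,log=-}
step 3 deliver 1→0: 0={lead,t=1,log=-}
step 4 timeout(1): 1={cand,t=2,log=-}
step 5 deliver 1→2: 2={foll,t=2,log=-}
step 6 deliver 2→1: 1={lead,t=2,log=-}
step 7 deliver 0→2: —
step 8 deliver 2→0: —
step 9 crash(1): 1={✗lead,t=2,log=-}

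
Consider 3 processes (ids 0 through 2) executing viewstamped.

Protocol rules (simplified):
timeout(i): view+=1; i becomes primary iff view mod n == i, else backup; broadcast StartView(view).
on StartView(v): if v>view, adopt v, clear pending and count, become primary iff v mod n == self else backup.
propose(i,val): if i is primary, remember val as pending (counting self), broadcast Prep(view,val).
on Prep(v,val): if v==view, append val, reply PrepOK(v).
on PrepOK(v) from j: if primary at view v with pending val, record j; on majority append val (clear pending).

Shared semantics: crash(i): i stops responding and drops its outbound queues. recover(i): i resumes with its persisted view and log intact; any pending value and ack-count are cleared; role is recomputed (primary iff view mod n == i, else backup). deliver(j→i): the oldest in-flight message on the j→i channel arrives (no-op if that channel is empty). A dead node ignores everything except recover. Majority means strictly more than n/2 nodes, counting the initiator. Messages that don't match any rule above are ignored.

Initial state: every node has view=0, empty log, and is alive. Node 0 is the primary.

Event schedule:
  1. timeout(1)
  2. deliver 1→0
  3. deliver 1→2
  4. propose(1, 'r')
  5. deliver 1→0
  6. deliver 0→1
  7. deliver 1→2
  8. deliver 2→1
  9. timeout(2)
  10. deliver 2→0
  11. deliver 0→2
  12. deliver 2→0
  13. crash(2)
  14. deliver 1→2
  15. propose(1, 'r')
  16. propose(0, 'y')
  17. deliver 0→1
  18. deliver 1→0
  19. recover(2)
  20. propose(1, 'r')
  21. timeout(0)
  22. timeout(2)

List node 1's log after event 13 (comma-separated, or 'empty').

r

after 1 — timeout(1): n1:prim/v1/[-]
after 2 — deliver 1→0: n0:back/v1/[-]
after 3 — deliver 1→2: n2:back/v1/[-]
after 4 — propose(1,'r'): ·
after 5 — deliver 1→0: n0:back/v1/[r]
after 6 — deliver 0→1: n1:prim/v1/[r]
after 7 — deliver 1→2: n2:back/v1/[r]
after 8 — deliver 2→1: ·
after 9 — timeout(2): n2:prim/v2/[r]
after 10 — deliver 2→0: n0:back/v2/[r]
after 11 — deliver 0→2: ·
after 12 — deliver 2→0: ·
after 13 — crash(2): n2:✗prim/v2/[r]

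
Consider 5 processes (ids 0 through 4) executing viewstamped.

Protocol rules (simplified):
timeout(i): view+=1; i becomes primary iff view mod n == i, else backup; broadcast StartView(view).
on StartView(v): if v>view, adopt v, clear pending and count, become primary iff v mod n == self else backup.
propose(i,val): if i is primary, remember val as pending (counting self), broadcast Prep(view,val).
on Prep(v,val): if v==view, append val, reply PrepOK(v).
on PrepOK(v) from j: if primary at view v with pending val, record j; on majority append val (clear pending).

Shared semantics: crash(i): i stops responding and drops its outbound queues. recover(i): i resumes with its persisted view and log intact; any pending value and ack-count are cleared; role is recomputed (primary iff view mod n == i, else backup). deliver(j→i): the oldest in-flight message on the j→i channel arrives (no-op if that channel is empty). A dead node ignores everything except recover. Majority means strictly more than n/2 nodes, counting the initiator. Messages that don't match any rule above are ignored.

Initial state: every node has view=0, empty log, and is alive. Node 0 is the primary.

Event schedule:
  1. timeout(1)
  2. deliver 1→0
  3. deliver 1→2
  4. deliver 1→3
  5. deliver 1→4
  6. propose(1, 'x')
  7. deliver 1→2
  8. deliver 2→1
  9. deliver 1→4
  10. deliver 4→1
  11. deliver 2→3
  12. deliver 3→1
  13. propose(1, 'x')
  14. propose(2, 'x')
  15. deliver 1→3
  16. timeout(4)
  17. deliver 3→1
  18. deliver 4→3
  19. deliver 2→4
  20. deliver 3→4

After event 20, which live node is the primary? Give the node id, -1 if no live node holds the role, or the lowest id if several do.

[1] timeout(1) → N1(prim v1 [-])
[2] deliver 1→0 → N0(back v1 [-])
[3] deliver 1→2 → N2(back v1 [-])
[4] deliver 1→3 → N3(back v1 [-])
[5] deliver 1→4 → N4(back v1 [-])
[6] propose(1,'x') → ∅
[7] deliver 1→2 → N2(back v1 [x])
[8] deliver 2→1 → ∅
[9] deliver 1→4 → N4(back v1 [x])
[10] deliver 4→1 → N1(prim v1 [x])
[11] deliver 2→3 → ∅
[12] deliver 3→1 → ∅
[13] propose(1,'x') → ∅
[14] propose(2,'x') → ∅
[15] deliver 1→3 → N3(back v1 [x])
[16] timeout(4) → N4(back v2 [x])
[17] deliver 3→1 → ∅
[18] deliver 4→3 → N3(back v2 [x])
[19] deliver 2→4 → ∅
[20] deliver 3→4 → ∅

1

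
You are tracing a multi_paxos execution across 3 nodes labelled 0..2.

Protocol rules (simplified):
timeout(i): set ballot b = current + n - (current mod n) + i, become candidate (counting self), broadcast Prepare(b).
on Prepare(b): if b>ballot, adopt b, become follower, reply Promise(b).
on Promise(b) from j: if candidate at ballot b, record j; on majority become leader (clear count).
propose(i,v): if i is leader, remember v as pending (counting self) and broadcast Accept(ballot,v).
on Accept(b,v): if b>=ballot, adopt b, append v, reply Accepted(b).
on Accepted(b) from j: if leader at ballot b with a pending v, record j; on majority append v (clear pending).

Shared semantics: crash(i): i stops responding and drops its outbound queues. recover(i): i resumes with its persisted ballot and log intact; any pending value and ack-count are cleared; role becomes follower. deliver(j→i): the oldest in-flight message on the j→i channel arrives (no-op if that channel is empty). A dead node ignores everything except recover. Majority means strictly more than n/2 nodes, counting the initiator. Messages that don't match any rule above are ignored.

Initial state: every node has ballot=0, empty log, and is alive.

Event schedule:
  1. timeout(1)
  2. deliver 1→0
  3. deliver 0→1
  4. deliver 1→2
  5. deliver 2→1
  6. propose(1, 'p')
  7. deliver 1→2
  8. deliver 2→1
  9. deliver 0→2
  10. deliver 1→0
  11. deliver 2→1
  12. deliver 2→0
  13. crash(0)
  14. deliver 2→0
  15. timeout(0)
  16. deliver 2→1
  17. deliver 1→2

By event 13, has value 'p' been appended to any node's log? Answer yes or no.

yes

[1] timeout(1) → N1(cand b4 [-])
[2] deliver 1→0 → N0(foll b4 [-])
[3] deliver 0→1 → N1(lead b4 [-])
[4] deliver 1→2 → N2(foll b4 [-])
[5] deliver 2→1 → ∅
[6] propose(1,'p') → ∅
[7] deliver 1→2 → N2(foll b4 [p])
[8] deliver 2→1 → N1(lead b4 [p])
[9] deliver 0→2 → ∅
[10] deliver 1→0 → N0(foll b4 [p])
[11] deliver 2→1 → ∅
[12] deliver 2→0 → ∅
[13] crash(0) → N0(✗foll b4 [p])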